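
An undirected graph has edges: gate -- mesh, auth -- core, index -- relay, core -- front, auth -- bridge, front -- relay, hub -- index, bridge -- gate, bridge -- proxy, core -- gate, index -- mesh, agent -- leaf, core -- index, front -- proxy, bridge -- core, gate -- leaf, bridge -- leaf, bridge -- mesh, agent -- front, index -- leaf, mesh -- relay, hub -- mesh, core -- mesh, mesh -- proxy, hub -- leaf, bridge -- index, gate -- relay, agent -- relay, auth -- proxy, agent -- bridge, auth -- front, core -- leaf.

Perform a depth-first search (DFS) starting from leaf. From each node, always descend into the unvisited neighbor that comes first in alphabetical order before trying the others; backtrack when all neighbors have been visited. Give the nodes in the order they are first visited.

leaf → agent → bridge → auth → core → front → proxy → mesh → gate → relay → index → hub

Visit leaf
leaf → agent
agent → bridge
bridge → auth
auth → core
core → front
front → proxy
proxy → mesh
mesh → gate
gate → relay
relay → index
index → hub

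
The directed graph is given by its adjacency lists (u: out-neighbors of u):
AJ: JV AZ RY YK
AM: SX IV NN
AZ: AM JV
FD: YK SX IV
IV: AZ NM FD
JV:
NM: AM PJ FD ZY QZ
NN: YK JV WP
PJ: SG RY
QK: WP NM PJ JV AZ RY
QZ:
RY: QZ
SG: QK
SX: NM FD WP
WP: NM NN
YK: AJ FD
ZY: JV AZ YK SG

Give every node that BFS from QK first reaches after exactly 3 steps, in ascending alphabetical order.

IV, SX, YK

Level 0: QK
Level 1: AZ, JV, NM, PJ, RY, WP
Level 2: AM, FD, NN, QZ, SG, ZY
Level 3: IV, SX, YK
Level 4: AJ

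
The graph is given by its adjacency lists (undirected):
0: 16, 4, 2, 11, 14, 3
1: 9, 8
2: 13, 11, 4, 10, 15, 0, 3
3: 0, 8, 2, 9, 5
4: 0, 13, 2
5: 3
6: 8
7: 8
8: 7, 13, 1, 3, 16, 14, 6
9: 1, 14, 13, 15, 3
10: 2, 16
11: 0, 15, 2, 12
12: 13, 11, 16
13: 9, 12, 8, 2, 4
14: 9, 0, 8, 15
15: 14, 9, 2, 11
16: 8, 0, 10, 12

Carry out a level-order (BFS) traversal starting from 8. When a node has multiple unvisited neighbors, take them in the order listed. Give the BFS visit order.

8, 7, 13, 1, 3, 16, 14, 6, 9, 12, 2, 4, 0, 5, 10, 15, 11

Visit 8; enqueue 7, 13, 1, 3, 16, 14, 6 → queue [7, 13, 1, 3, 16, 14, 6]
Visit 7 → queue [13, 1, 3, 16, 14, 6]
Visit 13; enqueue 9, 12, 2, 4 → queue [1, 3, 16, 14, 6, 9, 12, 2, 4]
Visit 1 → queue [3, 16, 14, 6, 9, 12, 2, 4]
Visit 3; enqueue 0, 5 → queue [16, 14, 6, 9, 12, 2, 4, 0, 5]
Visit 16; enqueue 10 → queue [14, 6, 9, 12, 2, 4, 0, 5, 10]
Visit 14; enqueue 15 → queue [6, 9, 12, 2, 4, 0, 5, 10, 15]
Visit 6 → queue [9, 12, 2, 4, 0, 5, 10, 15]
Visit 9 → queue [12, 2, 4, 0, 5, 10, 15]
Visit 12; enqueue 11 → queue [2, 4, 0, 5, 10, 15, 11]
Visit 2 → queue [4, 0, 5, 10, 15, 11]
Visit 4 → queue [0, 5, 10, 15, 11]
Visit 0 → queue [5, 10, 15, 11]
Visit 5 → queue [10, 15, 11]
Visit 10 → queue [15, 11]
Visit 15 → queue [11]
Visit 11 → queue []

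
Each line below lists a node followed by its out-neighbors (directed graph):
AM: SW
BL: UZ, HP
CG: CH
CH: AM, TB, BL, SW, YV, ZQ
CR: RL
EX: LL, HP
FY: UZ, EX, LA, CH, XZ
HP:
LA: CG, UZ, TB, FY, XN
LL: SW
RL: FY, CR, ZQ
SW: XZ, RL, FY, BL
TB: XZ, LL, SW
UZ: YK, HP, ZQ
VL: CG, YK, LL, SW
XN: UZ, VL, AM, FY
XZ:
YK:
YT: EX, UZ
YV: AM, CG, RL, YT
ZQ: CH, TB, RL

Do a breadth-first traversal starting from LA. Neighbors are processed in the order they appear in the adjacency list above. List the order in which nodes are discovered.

Visit LA; enqueue CG, UZ, TB, FY, XN → queue [CG, UZ, TB, FY, XN]
Visit CG; enqueue CH → queue [UZ, TB, FY, XN, CH]
Visit UZ; enqueue YK, HP, ZQ → queue [TB, FY, XN, CH, YK, HP, ZQ]
Visit TB; enqueue XZ, LL, SW → queue [FY, XN, CH, YK, HP, ZQ, XZ, LL, SW]
Visit FY; enqueue EX → queue [XN, CH, YK, HP, ZQ, XZ, LL, SW, EX]
Visit XN; enqueue VL, AM → queue [CH, YK, HP, ZQ, XZ, LL, SW, EX, VL, AM]
Visit CH; enqueue BL, YV → queue [YK, HP, ZQ, XZ, LL, SW, EX, VL, AM, BL, YV]
Visit YK → queue [HP, ZQ, XZ, LL, SW, EX, VL, AM, BL, YV]
Visit HP → queue [ZQ, XZ, LL, SW, EX, VL, AM, BL, YV]
Visit ZQ; enqueue RL → queue [XZ, LL, SW, EX, VL, AM, BL, YV, RL]
Visit XZ → queue [LL, SW, EX, VL, AM, BL, YV, RL]
Visit LL → queue [SW, EX, VL, AM, BL, YV, RL]
Visit SW → queue [EX, VL, AM, BL, YV, RL]
Visit EX → queue [VL, AM, BL, YV, RL]
Visit VL → queue [AM, BL, YV, RL]
Visit AM → queue [BL, YV, RL]
Visit BL → queue [YV, RL]
Visit YV; enqueue YT → queue [RL, YT]
Visit RL; enqueue CR → queue [YT, CR]
Visit YT → queue [CR]
Visit CR → queue []

LA, CG, UZ, TB, FY, XN, CH, YK, HP, ZQ, XZ, LL, SW, EX, VL, AM, BL, YV, RL, YT, CR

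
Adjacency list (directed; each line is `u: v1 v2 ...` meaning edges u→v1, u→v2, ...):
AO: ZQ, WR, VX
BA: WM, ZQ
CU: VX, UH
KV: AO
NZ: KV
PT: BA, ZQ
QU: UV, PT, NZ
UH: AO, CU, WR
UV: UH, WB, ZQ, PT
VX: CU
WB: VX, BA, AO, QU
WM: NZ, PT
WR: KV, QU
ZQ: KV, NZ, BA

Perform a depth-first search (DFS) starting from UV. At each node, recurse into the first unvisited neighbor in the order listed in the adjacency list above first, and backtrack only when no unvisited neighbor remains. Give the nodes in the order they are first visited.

Visit UV
UV → UH
UH → AO
AO → ZQ
ZQ → KV
ZQ → NZ
ZQ → BA
BA → WM
WM → PT
AO → WR
WR → QU
AO → VX
VX → CU
UV → WB

UV UH AO ZQ KV NZ BA WM PT WR QU VX CU WB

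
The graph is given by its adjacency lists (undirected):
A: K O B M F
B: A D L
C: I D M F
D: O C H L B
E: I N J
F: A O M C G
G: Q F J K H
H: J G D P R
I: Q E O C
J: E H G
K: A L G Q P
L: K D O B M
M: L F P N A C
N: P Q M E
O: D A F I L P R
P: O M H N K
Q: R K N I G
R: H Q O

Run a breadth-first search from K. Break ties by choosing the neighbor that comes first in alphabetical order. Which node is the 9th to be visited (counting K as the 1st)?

Visit K; enqueue A, G, L, P, Q → queue [A, G, L, P, Q]
Visit A; enqueue B, F, M, O → queue [G, L, P, Q, B, F, M, O]
Visit G; enqueue H, J → queue [L, P, Q, B, F, M, O, H, J]
Visit L; enqueue D → queue [P, Q, B, F, M, O, H, J, D]
Visit P; enqueue N → queue [Q, B, F, M, O, H, J, D, N]
Visit Q; enqueue I, R → queue [B, F, M, O, H, J, D, N, I, R]
Visit B → queue [F, M, O, H, J, D, N, I, R]
Visit F; enqueue C → queue [M, O, H, J, D, N, I, R, C]
Visit M → queue [O, H, J, D, N, I, R, C]
Visit O → queue [H, J, D, N, I, R, C]
Visit H → queue [J, D, N, I, R, C]
Visit J; enqueue E → queue [D, N, I, R, C, E]
Visit D → queue [N, I, R, C, E]
Visit N → queue [I, R, C, E]
Visit I → queue [R, C, E]
Visit R → queue [C, E]
Visit C → queue [E]
Visit E → queue []

Visit order: K, A, G, L, P, Q, B, F, M, O, H, J, D, N, I, R, C, E

M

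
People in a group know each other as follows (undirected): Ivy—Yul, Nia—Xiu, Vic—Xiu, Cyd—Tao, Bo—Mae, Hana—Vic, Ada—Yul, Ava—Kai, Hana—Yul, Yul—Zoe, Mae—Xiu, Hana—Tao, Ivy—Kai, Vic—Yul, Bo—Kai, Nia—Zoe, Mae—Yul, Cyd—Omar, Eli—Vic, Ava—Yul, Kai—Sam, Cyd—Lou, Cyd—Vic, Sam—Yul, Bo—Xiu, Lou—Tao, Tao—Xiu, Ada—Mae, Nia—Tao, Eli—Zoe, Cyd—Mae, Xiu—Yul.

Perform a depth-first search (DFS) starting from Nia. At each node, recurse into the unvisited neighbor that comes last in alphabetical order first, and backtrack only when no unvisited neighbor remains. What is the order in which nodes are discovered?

Nia, Zoe, Yul, Xiu, Vic, Hana, Tao, Lou, Cyd, Omar, Mae, Bo, Kai, Sam, Ivy, Ava, Ada, Eli

Visit Nia
Nia → Zoe
Zoe → Yul
Yul → Xiu
Xiu → Vic
Vic → Hana
Hana → Tao
Tao → Lou
Lou → Cyd
Cyd → Omar
Cyd → Mae
Mae → Bo
Bo → Kai
Kai → Sam
Kai → Ivy
Kai → Ava
Mae → Ada
Vic → Eli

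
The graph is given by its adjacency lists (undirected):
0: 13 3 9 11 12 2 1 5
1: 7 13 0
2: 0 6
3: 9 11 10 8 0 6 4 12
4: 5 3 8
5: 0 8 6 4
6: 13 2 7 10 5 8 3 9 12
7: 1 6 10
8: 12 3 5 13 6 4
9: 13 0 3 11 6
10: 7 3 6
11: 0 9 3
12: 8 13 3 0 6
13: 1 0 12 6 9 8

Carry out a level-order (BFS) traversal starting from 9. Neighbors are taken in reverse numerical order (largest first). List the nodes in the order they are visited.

9 13 11 6 3 0 12 8 1 10 7 5 2 4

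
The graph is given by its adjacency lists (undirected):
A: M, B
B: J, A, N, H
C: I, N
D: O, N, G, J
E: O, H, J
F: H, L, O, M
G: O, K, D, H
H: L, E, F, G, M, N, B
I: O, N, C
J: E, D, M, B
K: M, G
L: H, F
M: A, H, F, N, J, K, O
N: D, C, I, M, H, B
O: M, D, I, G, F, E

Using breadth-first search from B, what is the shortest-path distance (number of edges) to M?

Level 0: B
Level 1: A, H, J, N
Level 2: C, D, E, F, G, I, L, M
Level 3: K, O
M first appears at level 2.

2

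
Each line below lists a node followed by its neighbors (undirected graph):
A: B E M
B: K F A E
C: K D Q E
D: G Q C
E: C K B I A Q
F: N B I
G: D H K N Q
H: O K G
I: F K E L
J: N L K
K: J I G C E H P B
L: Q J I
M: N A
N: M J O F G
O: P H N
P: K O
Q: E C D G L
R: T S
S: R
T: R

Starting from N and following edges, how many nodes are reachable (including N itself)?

17

BFS from N visits: N, M, J, O, F, G, A, L, K, P, H, B, I, D, Q, E, C
Reachable nodes: 17 of 20 total.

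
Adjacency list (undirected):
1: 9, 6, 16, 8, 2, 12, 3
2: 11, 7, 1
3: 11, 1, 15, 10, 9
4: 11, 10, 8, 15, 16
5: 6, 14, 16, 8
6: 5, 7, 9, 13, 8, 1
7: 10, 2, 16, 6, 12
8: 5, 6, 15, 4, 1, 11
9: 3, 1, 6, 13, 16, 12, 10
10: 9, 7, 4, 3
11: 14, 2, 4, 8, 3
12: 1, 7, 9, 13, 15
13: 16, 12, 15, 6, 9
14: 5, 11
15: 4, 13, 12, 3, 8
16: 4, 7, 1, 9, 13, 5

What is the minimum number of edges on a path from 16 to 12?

Level 0: 16
Level 1: 1, 4, 5, 7, 9, 13
Level 2: 2, 3, 6, 8, 10, 11, 12, 14, 15
12 first appears at level 2.

2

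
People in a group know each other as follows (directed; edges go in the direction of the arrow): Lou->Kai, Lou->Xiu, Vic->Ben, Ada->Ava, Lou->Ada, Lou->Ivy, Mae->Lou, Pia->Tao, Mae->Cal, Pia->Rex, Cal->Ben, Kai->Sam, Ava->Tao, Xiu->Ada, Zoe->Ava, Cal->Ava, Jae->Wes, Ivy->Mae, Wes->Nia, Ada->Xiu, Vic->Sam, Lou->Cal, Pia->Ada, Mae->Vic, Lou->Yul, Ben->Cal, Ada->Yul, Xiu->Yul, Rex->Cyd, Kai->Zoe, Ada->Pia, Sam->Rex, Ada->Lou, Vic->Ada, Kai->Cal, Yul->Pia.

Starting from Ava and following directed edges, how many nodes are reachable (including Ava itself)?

BFS from Ava visits: Ava, Tao
Reachable nodes: 2 of 20 total.

2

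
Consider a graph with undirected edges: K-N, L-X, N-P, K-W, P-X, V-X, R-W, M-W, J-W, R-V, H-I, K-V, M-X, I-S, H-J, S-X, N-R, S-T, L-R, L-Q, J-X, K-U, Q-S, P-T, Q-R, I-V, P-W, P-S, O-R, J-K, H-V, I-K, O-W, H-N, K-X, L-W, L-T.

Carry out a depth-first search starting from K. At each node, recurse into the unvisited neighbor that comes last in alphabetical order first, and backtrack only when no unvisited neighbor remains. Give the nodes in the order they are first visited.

Visit K
K → X
X → V
V → R
R → W
W → P
P → T
T → S
S → Q
Q → L
S → I
I → H
H → N
H → J
W → O
W → M
K → U

K -> X -> V -> R -> W -> P -> T -> S -> Q -> L -> I -> H -> N -> J -> O -> M -> U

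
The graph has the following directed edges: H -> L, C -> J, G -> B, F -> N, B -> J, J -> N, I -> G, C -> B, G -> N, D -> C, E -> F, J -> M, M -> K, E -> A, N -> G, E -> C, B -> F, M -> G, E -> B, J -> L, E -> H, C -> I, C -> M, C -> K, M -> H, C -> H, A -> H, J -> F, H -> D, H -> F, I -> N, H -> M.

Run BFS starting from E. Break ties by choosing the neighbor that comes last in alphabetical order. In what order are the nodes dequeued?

E -> H -> F -> C -> B -> A -> M -> L -> D -> N -> K -> J -> I -> G

Visit E; enqueue H, F, C, B, A → queue [H, F, C, B, A]
Visit H; enqueue M, L, D → queue [F, C, B, A, M, L, D]
Visit F; enqueue N → queue [C, B, A, M, L, D, N]
Visit C; enqueue K, J, I → queue [B, A, M, L, D, N, K, J, I]
Visit B → queue [A, M, L, D, N, K, J, I]
Visit A → queue [M, L, D, N, K, J, I]
Visit M; enqueue G → queue [L, D, N, K, J, I, G]
Visit L → queue [D, N, K, J, I, G]
Visit D → queue [N, K, J, I, G]
Visit N → queue [K, J, I, G]
Visit K → queue [J, I, G]
Visit J → queue [I, G]
Visit I → queue [G]
Visit G → queue []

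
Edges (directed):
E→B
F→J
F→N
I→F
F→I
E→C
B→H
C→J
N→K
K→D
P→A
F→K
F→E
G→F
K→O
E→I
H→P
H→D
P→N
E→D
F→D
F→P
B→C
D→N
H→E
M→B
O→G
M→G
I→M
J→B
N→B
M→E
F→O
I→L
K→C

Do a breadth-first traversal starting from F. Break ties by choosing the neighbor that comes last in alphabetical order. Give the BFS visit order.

F P O N K J I E D A G B C M L H

Visit F; enqueue P, O, N, K, J, I, E, D → queue [P, O, N, K, J, I, E, D]
Visit P; enqueue A → queue [O, N, K, J, I, E, D, A]
Visit O; enqueue G → queue [N, K, J, I, E, D, A, G]
Visit N; enqueue B → queue [K, J, I, E, D, A, G, B]
Visit K; enqueue C → queue [J, I, E, D, A, G, B, C]
Visit J → queue [I, E, D, A, G, B, C]
Visit I; enqueue M, L → queue [E, D, A, G, B, C, M, L]
Visit E → queue [D, A, G, B, C, M, L]
Visit D → queue [A, G, B, C, M, L]
Visit A → queue [G, B, C, M, L]
Visit G → queue [B, C, M, L]
Visit B; enqueue H → queue [C, M, L, H]
Visit C → queue [M, L, H]
Visit M → queue [L, H]
Visit L → queue [H]
Visit H → queue []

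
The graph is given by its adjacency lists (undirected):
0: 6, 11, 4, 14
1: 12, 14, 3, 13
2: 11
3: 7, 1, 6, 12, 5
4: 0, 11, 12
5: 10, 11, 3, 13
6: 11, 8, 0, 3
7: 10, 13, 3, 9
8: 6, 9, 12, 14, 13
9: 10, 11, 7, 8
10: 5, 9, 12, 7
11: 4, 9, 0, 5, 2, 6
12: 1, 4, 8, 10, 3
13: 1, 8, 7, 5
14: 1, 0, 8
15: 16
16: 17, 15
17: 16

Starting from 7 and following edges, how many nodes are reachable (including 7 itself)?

BFS from 7 visits: 7, 10, 13, 3, 9, 5, 12, 1, 8, 6, 11, 4, 14, 0, 2
Reachable nodes: 15 of 18 total.

15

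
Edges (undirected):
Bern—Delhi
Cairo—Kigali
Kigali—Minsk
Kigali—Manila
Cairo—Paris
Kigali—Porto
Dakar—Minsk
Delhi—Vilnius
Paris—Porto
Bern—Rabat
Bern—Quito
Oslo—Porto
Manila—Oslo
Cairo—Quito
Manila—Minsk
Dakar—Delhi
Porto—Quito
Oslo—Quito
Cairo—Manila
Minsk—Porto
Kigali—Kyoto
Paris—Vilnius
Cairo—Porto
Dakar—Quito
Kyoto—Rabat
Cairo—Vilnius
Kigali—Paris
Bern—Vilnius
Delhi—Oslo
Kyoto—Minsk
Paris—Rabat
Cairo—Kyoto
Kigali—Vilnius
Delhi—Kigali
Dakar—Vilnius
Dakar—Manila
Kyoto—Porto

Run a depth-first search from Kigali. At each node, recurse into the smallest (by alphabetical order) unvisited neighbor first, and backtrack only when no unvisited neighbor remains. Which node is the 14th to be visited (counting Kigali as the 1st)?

Visit Kigali
Kigali → Cairo
Cairo → Kyoto
Kyoto → Minsk
Minsk → Dakar
Dakar → Delhi
Delhi → Bern
Bern → Quito
Quito → Oslo
Oslo → Manila
Oslo → Porto
Porto → Paris
Paris → Rabat
Paris → Vilnius

Visit order: Kigali, Cairo, Kyoto, Minsk, Dakar, Delhi, Bern, Quito, Oslo, Manila, Porto, Paris, Rabat, Vilnius

Vilnius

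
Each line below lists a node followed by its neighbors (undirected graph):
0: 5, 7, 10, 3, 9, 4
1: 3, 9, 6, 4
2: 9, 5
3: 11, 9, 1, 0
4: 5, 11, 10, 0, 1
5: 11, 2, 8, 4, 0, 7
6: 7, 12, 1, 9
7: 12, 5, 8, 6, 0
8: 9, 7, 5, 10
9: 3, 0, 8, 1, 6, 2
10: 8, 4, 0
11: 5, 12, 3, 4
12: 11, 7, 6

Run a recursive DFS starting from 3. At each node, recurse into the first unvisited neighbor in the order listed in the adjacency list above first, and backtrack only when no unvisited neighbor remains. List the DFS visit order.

Visit 3
3 → 11
11 → 5
5 → 2
2 → 9
9 → 0
0 → 7
7 → 12
12 → 6
6 → 1
1 → 4
4 → 10
10 → 8

3 → 11 → 5 → 2 → 9 → 0 → 7 → 12 → 6 → 1 → 4 → 10 → 8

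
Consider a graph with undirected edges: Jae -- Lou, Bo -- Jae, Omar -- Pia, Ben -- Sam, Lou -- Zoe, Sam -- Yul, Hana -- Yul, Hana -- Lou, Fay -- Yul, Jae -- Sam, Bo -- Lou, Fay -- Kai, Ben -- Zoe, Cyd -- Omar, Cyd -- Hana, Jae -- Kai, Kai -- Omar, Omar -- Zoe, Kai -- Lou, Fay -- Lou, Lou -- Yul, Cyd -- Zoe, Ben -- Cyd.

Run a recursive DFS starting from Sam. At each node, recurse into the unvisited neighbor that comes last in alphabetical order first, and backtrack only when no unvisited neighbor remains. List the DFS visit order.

Sam → Yul → Lou → Zoe → Omar → Pia → Kai → Jae → Bo → Fay → Cyd → Hana → Ben

Visit Sam
Sam → Yul
Yul → Lou
Lou → Zoe
Zoe → Omar
Omar → Pia
Omar → Kai
Kai → Jae
Jae → Bo
Kai → Fay
Omar → Cyd
Cyd → Hana
Cyd → Ben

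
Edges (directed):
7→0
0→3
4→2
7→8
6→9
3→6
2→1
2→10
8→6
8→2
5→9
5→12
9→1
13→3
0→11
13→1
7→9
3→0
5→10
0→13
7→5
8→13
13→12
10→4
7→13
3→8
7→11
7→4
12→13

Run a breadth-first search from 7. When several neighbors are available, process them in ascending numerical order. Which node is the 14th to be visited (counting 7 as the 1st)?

1

Visit 7; enqueue 0, 4, 5, 8, 9, 11, 13 → queue [0, 4, 5, 8, 9, 11, 13]
Visit 0; enqueue 3 → queue [4, 5, 8, 9, 11, 13, 3]
Visit 4; enqueue 2 → queue [5, 8, 9, 11, 13, 3, 2]
Visit 5; enqueue 10, 12 → queue [8, 9, 11, 13, 3, 2, 10, 12]
Visit 8; enqueue 6 → queue [9, 11, 13, 3, 2, 10, 12, 6]
Visit 9; enqueue 1 → queue [11, 13, 3, 2, 10, 12, 6, 1]
Visit 11 → queue [13, 3, 2, 10, 12, 6, 1]
Visit 13 → queue [3, 2, 10, 12, 6, 1]
Visit 3 → queue [2, 10, 12, 6, 1]
Visit 2 → queue [10, 12, 6, 1]
Visit 10 → queue [12, 6, 1]
Visit 12 → queue [6, 1]
Visit 6 → queue [1]
Visit 1 → queue []

Visit order: 7, 0, 4, 5, 8, 9, 11, 13, 3, 2, 10, 12, 6, 1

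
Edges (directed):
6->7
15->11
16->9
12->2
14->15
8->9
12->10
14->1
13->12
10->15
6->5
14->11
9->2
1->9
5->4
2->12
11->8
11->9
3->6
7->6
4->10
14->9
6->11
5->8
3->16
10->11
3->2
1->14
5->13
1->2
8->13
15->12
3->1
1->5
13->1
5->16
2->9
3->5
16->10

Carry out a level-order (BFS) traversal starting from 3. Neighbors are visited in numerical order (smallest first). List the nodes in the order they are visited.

Visit 3; enqueue 1, 2, 5, 6, 16 → queue [1, 2, 5, 6, 16]
Visit 1; enqueue 9, 14 → queue [2, 5, 6, 16, 9, 14]
Visit 2; enqueue 12 → queue [5, 6, 16, 9, 14, 12]
Visit 5; enqueue 4, 8, 13 → queue [6, 16, 9, 14, 12, 4, 8, 13]
Visit 6; enqueue 7, 11 → queue [16, 9, 14, 12, 4, 8, 13, 7, 11]
Visit 16; enqueue 10 → queue [9, 14, 12, 4, 8, 13, 7, 11, 10]
Visit 9 → queue [14, 12, 4, 8, 13, 7, 11, 10]
Visit 14; enqueue 15 → queue [12, 4, 8, 13, 7, 11, 10, 15]
Visit 12 → queue [4, 8, 13, 7, 11, 10, 15]
Visit 4 → queue [8, 13, 7, 11, 10, 15]
Visit 8 → queue [13, 7, 11, 10, 15]
Visit 13 → queue [7, 11, 10, 15]
Visit 7 → queue [11, 10, 15]
Visit 11 → queue [10, 15]
Visit 10 → queue [15]
Visit 15 → queue []

3 -> 1 -> 2 -> 5 -> 6 -> 16 -> 9 -> 14 -> 12 -> 4 -> 8 -> 13 -> 7 -> 11 -> 10 -> 15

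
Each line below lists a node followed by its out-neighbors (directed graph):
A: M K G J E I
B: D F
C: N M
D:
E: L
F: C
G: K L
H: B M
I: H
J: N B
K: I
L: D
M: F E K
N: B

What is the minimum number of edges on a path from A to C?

3

Level 0: A
Level 1: E, G, I, J, K, M
Level 2: B, F, H, L, N
Level 3: C, D
C first appears at level 3.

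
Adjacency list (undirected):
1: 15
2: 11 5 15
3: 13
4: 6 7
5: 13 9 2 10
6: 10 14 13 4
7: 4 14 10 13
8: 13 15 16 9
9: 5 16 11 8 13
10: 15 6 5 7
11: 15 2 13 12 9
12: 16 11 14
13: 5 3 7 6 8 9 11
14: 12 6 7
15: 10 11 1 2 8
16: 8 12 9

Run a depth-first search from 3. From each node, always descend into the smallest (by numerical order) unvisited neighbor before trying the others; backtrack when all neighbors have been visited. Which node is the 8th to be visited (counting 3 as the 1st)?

15

Visit 3
3 → 13
13 → 5
5 → 2
2 → 11
11 → 9
9 → 8
8 → 15
15 → 1
15 → 10
10 → 6
6 → 4
4 → 7
7 → 14
14 → 12
12 → 16

Visit order: 3, 13, 5, 2, 11, 9, 8, 15, 1, 10, 6, 4, 7, 14, 12, 16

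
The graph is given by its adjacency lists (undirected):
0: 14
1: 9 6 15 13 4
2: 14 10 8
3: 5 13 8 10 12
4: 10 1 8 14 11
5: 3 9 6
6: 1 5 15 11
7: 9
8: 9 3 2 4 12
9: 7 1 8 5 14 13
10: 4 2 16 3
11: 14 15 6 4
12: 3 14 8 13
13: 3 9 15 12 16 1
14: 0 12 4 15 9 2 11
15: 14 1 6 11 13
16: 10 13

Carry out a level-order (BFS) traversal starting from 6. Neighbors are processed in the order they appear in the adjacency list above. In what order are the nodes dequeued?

Visit 6; enqueue 1, 5, 15, 11 → queue [1, 5, 15, 11]
Visit 1; enqueue 9, 13, 4 → queue [5, 15, 11, 9, 13, 4]
Visit 5; enqueue 3 → queue [15, 11, 9, 13, 4, 3]
Visit 15; enqueue 14 → queue [11, 9, 13, 4, 3, 14]
Visit 11 → queue [9, 13, 4, 3, 14]
Visit 9; enqueue 7, 8 → queue [13, 4, 3, 14, 7, 8]
Visit 13; enqueue 12, 16 → queue [4, 3, 14, 7, 8, 12, 16]
Visit 4; enqueue 10 → queue [3, 14, 7, 8, 12, 16, 10]
Visit 3 → queue [14, 7, 8, 12, 16, 10]
Visit 14; enqueue 0, 2 → queue [7, 8, 12, 16, 10, 0, 2]
Visit 7 → queue [8, 12, 16, 10, 0, 2]
Visit 8 → queue [12, 16, 10, 0, 2]
Visit 12 → queue [16, 10, 0, 2]
Visit 16 → queue [10, 0, 2]
Visit 10 → queue [0, 2]
Visit 0 → queue [2]
Visit 2 → queue []

6, 1, 5, 15, 11, 9, 13, 4, 3, 14, 7, 8, 12, 16, 10, 0, 2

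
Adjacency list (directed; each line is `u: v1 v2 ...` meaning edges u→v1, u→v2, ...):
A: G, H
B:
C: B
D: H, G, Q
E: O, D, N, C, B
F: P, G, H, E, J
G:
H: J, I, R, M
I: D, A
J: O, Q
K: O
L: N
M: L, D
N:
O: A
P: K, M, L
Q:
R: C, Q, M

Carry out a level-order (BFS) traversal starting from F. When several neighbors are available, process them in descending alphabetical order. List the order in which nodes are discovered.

Visit F; enqueue P, J, H, G, E → queue [P, J, H, G, E]
Visit P; enqueue M, L, K → queue [J, H, G, E, M, L, K]
Visit J; enqueue Q, O → queue [H, G, E, M, L, K, Q, O]
Visit H; enqueue R, I → queue [G, E, M, L, K, Q, O, R, I]
Visit G → queue [E, M, L, K, Q, O, R, I]
Visit E; enqueue N, D, C, B → queue [M, L, K, Q, O, R, I, N, D, C, B]
Visit M → queue [L, K, Q, O, R, I, N, D, C, B]
Visit L → queue [K, Q, O, R, I, N, D, C, B]
Visit K → queue [Q, O, R, I, N, D, C, B]
Visit Q → queue [O, R, I, N, D, C, B]
Visit O; enqueue A → queue [R, I, N, D, C, B, A]
Visit R → queue [I, N, D, C, B, A]
Visit I → queue [N, D, C, B, A]
Visit N → queue [D, C, B, A]
Visit D → queue [C, B, A]
Visit C → queue [B, A]
Visit B → queue [A]
Visit A → queue []

F, P, J, H, G, E, M, L, K, Q, O, R, I, N, D, C, B, A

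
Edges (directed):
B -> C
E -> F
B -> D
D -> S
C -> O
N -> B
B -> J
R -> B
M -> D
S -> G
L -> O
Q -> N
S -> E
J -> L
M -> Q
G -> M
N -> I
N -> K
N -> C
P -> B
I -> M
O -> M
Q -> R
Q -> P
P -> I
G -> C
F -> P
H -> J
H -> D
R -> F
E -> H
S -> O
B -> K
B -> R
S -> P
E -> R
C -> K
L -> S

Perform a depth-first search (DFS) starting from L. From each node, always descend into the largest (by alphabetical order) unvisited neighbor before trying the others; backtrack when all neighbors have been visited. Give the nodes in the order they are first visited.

L, S, P, I, M, Q, R, F, B, K, J, D, C, O, N, G, E, H

Visit L
L → S
S → P
P → I
I → M
M → Q
Q → R
R → F
R → B
B → K
B → J
B → D
B → C
C → O
Q → N
S → G
S → E
E → H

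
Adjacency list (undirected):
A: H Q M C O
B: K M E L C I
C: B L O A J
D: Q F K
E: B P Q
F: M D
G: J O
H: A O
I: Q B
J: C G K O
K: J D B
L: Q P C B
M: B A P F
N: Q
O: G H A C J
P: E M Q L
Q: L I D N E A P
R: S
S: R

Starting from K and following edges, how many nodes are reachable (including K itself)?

17

BFS from K visits: K, J, D, B, C, G, O, Q, F, M, E, L, I, A, H, N, P
Reachable nodes: 17 of 19 total.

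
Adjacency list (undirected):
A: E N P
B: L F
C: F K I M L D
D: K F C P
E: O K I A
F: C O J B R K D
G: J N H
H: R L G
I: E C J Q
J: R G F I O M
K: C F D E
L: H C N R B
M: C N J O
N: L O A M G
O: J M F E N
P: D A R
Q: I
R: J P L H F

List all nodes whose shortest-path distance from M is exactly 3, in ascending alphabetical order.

B, H, P, Q

Level 0: M
Level 1: C, J, N, O
Level 2: A, D, E, F, G, I, K, L, R
Level 3: B, H, P, Q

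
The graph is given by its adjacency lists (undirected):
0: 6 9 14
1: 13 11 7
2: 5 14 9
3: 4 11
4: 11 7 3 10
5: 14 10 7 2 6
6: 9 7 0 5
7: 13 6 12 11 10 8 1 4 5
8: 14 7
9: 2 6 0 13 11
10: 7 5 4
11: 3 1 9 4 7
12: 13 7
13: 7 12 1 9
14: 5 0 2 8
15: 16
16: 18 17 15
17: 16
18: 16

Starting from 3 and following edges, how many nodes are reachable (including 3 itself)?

BFS from 3 visits: 3, 4, 11, 7, 10, 1, 9, 13, 6, 12, 8, 5, 2, 0, 14
Reachable nodes: 15 of 19 total.

15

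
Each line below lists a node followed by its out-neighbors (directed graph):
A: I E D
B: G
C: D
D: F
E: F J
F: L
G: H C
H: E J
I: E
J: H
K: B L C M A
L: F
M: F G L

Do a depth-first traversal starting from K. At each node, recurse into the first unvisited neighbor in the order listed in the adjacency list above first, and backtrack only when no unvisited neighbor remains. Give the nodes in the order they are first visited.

K, B, G, H, E, F, L, J, C, D, M, A, I

Visit K
K → B
B → G
G → H
H → E
E → F
F → L
E → J
G → C
C → D
K → M
K → A
A → I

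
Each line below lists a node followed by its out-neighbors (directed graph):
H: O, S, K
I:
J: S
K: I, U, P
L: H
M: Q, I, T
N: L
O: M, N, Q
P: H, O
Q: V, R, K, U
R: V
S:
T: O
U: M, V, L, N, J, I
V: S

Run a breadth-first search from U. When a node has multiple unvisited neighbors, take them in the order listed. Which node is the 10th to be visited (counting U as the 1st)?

S

Visit U; enqueue M, V, L, N, J, I → queue [M, V, L, N, J, I]
Visit M; enqueue Q, T → queue [V, L, N, J, I, Q, T]
Visit V; enqueue S → queue [L, N, J, I, Q, T, S]
Visit L; enqueue H → queue [N, J, I, Q, T, S, H]
Visit N → queue [J, I, Q, T, S, H]
Visit J → queue [I, Q, T, S, H]
Visit I → queue [Q, T, S, H]
Visit Q; enqueue R, K → queue [T, S, H, R, K]
Visit T; enqueue O → queue [S, H, R, K, O]
Visit S → queue [H, R, K, O]
Visit H → queue [R, K, O]
Visit R → queue [K, O]
Visit K; enqueue P → queue [O, P]
Visit O → queue [P]
Visit P → queue []

Visit order: U, M, V, L, N, J, I, Q, T, S, H, R, K, O, P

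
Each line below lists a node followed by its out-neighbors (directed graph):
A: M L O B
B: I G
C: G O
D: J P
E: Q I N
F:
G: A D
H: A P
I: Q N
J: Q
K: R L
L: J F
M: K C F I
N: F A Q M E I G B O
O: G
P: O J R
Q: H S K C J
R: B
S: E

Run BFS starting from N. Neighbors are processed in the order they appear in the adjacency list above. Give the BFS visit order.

N F A Q M E I G B O L H S K C J D P R

Visit N; enqueue F, A, Q, M, E, I, G, B, O → queue [F, A, Q, M, E, I, G, B, O]
Visit F → queue [A, Q, M, E, I, G, B, O]
Visit A; enqueue L → queue [Q, M, E, I, G, B, O, L]
Visit Q; enqueue H, S, K, C, J → queue [M, E, I, G, B, O, L, H, S, K, C, J]
Visit M → queue [E, I, G, B, O, L, H, S, K, C, J]
Visit E → queue [I, G, B, O, L, H, S, K, C, J]
Visit I → queue [G, B, O, L, H, S, K, C, J]
Visit G; enqueue D → queue [B, O, L, H, S, K, C, J, D]
Visit B → queue [O, L, H, S, K, C, J, D]
Visit O → queue [L, H, S, K, C, J, D]
Visit L → queue [H, S, K, C, J, D]
Visit H; enqueue P → queue [S, K, C, J, D, P]
Visit S → queue [K, C, J, D, P]
Visit K; enqueue R → queue [C, J, D, P, R]
Visit C → queue [J, D, P, R]
Visit J → queue [D, P, R]
Visit D → queue [P, R]
Visit P → queue [R]
Visit R → queue []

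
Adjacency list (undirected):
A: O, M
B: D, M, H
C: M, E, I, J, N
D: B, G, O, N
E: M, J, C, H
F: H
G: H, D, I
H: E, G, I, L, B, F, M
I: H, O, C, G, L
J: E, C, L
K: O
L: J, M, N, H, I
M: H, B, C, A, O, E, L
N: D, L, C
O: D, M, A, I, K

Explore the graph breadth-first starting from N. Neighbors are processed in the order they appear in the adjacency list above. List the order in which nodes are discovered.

N -> D -> L -> C -> B -> G -> O -> J -> M -> H -> I -> E -> A -> K -> F

Visit N; enqueue D, L, C → queue [D, L, C]
Visit D; enqueue B, G, O → queue [L, C, B, G, O]
Visit L; enqueue J, M, H, I → queue [C, B, G, O, J, M, H, I]
Visit C; enqueue E → queue [B, G, O, J, M, H, I, E]
Visit B → queue [G, O, J, M, H, I, E]
Visit G → queue [O, J, M, H, I, E]
Visit O; enqueue A, K → queue [J, M, H, I, E, A, K]
Visit J → queue [M, H, I, E, A, K]
Visit M → queue [H, I, E, A, K]
Visit H; enqueue F → queue [I, E, A, K, F]
Visit I → queue [E, A, K, F]
Visit E → queue [A, K, F]
Visit A → queue [K, F]
Visit K → queue [F]
Visit F → queue []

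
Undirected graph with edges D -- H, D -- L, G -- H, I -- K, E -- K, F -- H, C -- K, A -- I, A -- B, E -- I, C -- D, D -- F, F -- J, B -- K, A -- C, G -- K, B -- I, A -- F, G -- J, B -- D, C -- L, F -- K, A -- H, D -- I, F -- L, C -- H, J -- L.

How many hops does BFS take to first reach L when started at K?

Level 0: K
Level 1: B, C, E, F, G, I
Level 2: A, D, H, J, L
L first appears at level 2.

2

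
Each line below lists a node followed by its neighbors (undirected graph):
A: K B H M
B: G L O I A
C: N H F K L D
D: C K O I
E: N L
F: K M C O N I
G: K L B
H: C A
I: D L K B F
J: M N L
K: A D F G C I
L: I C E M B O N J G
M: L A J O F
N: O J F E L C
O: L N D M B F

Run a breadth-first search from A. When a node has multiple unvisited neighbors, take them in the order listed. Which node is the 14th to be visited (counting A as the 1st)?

Visit A; enqueue K, B, H, M → queue [K, B, H, M]
Visit K; enqueue D, F, G, C, I → queue [B, H, M, D, F, G, C, I]
Visit B; enqueue L, O → queue [H, M, D, F, G, C, I, L, O]
Visit H → queue [M, D, F, G, C, I, L, O]
Visit M; enqueue J → queue [D, F, G, C, I, L, O, J]
Visit D → queue [F, G, C, I, L, O, J]
Visit F; enqueue N → queue [G, C, I, L, O, J, N]
Visit G → queue [C, I, L, O, J, N]
Visit C → queue [I, L, O, J, N]
Visit I → queue [L, O, J, N]
Visit L; enqueue E → queue [O, J, N, E]
Visit O → queue [J, N, E]
Visit J → queue [N, E]
Visit N → queue [E]
Visit E → queue []

Visit order: A, K, B, H, M, D, F, G, C, I, L, O, J, N, E

N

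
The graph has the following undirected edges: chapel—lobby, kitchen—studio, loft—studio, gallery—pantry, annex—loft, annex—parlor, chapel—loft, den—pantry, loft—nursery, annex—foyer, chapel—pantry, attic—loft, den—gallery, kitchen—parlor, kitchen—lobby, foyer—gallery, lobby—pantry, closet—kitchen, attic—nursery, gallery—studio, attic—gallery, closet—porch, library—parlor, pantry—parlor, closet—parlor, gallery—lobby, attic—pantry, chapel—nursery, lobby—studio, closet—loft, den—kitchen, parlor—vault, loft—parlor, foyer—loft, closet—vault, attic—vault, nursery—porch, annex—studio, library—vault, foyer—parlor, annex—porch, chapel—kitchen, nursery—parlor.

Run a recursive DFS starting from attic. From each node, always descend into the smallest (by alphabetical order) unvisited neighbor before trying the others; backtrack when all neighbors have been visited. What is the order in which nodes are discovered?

Visit attic
attic → gallery
gallery → den
den → kitchen
kitchen → chapel
chapel → lobby
lobby → pantry
pantry → parlor
parlor → annex
annex → foyer
foyer → loft
loft → closet
closet → porch
porch → nursery
closet → vault
vault → library
loft → studio

attic, gallery, den, kitchen, chapel, lobby, pantry, parlor, annex, foyer, loft, closet, porch, nursery, vault, library, studio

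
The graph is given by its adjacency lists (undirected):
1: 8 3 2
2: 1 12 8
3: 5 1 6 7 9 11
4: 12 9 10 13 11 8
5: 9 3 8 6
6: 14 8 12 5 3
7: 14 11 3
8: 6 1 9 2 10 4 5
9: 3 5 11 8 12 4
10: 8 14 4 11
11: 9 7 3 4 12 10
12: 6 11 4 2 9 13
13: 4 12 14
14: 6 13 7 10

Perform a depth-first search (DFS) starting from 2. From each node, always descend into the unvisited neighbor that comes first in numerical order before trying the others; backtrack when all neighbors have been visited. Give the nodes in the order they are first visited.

2 1 3 5 6 8 4 9 11 7 14 10 13 12

Visit 2
2 → 1
1 → 3
3 → 5
5 → 6
6 → 8
8 → 4
4 → 9
9 → 11
11 → 7
7 → 14
14 → 10
14 → 13
13 → 12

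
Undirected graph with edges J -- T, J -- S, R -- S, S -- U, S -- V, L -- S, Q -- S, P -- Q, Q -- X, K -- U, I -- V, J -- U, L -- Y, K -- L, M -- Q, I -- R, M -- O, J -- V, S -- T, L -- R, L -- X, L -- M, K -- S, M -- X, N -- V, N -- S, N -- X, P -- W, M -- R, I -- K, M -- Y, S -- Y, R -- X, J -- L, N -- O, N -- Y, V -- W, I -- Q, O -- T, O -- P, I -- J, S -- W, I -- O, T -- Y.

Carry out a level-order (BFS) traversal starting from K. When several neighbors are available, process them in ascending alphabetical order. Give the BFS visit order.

Visit K; enqueue I, L, S, U → queue [I, L, S, U]
Visit I; enqueue J, O, Q, R, V → queue [L, S, U, J, O, Q, R, V]
Visit L; enqueue M, X, Y → queue [S, U, J, O, Q, R, V, M, X, Y]
Visit S; enqueue N, T, W → queue [U, J, O, Q, R, V, M, X, Y, N, T, W]
Visit U → queue [J, O, Q, R, V, M, X, Y, N, T, W]
Visit J → queue [O, Q, R, V, M, X, Y, N, T, W]
Visit O; enqueue P → queue [Q, R, V, M, X, Y, N, T, W, P]
Visit Q → queue [R, V, M, X, Y, N, T, W, P]
Visit R → queue [V, M, X, Y, N, T, W, P]
Visit V → queue [M, X, Y, N, T, W, P]
Visit M → queue [X, Y, N, T, W, P]
Visit X → queue [Y, N, T, W, P]
Visit Y → queue [N, T, W, P]
Visit N → queue [T, W, P]
Visit T → queue [W, P]
Visit W → queue [P]
Visit P → queue []

K → I → L → S → U → J → O → Q → R → V → M → X → Y → N → T → W → P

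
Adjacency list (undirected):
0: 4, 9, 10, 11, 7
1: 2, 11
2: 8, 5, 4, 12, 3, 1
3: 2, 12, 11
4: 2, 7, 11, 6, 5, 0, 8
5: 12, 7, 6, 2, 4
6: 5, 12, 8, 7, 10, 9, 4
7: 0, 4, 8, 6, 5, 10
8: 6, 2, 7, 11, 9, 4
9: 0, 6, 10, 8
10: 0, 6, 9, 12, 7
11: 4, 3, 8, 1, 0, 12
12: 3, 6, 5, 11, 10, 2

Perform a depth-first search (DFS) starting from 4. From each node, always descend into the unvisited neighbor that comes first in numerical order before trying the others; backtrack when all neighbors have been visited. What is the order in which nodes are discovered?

4 → 0 → 7 → 5 → 2 → 1 → 11 → 3 → 12 → 6 → 8 → 9 → 10

Visit 4
4 → 0
0 → 7
7 → 5
5 → 2
2 → 1
1 → 11
11 → 3
3 → 12
12 → 6
6 → 8
8 → 9
9 → 10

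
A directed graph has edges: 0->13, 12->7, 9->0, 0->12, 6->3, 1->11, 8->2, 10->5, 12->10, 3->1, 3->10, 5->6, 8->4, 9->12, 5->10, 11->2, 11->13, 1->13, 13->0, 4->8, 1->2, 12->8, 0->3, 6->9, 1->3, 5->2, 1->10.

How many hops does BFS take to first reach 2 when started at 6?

Level 0: 6
Level 1: 3, 9
Level 2: 0, 1, 10, 12
Level 3: 2, 5, 7, 8, 11, 13
Level 4: 4
2 first appears at level 3.

3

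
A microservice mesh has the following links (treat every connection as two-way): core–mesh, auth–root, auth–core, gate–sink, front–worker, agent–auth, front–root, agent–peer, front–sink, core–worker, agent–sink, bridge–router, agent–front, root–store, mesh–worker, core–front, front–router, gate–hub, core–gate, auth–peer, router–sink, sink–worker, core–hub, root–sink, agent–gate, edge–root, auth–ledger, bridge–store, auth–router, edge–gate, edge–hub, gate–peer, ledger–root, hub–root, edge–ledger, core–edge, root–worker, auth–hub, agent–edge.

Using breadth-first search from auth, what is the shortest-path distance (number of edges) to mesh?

Level 0: auth
Level 1: agent, core, hub, ledger, peer, root, router
Level 2: bridge, edge, front, gate, mesh, sink, store, worker
mesh first appears at level 2.

2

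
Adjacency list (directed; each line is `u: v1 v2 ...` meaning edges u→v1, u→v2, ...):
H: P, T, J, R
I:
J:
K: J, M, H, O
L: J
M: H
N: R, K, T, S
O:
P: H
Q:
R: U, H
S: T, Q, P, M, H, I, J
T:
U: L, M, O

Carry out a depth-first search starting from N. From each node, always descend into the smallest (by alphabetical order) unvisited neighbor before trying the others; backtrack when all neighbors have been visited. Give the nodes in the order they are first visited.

Visit N
N → K
K → H
H → J
H → P
H → R
R → U
U → L
U → M
U → O
H → T
N → S
S → I
S → Q

N, K, H, J, P, R, U, L, M, O, T, S, I, Q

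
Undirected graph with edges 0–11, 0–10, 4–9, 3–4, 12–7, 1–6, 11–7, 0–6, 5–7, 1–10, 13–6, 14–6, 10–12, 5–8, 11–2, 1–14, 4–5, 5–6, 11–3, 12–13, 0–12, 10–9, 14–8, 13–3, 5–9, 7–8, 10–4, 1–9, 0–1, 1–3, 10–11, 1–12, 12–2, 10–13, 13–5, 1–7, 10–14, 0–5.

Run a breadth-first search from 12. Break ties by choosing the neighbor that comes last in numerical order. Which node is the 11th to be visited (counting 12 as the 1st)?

Visit 12; enqueue 13, 10, 7, 2, 1, 0 → queue [13, 10, 7, 2, 1, 0]
Visit 13; enqueue 6, 5, 3 → queue [10, 7, 2, 1, 0, 6, 5, 3]
Visit 10; enqueue 14, 11, 9, 4 → queue [7, 2, 1, 0, 6, 5, 3, 14, 11, 9, 4]
Visit 7; enqueue 8 → queue [2, 1, 0, 6, 5, 3, 14, 11, 9, 4, 8]
Visit 2 → queue [1, 0, 6, 5, 3, 14, 11, 9, 4, 8]
Visit 1 → queue [0, 6, 5, 3, 14, 11, 9, 4, 8]
Visit 0 → queue [6, 5, 3, 14, 11, 9, 4, 8]
Visit 6 → queue [5, 3, 14, 11, 9, 4, 8]
Visit 5 → queue [3, 14, 11, 9, 4, 8]
Visit 3 → queue [14, 11, 9, 4, 8]
Visit 14 → queue [11, 9, 4, 8]
Visit 11 → queue [9, 4, 8]
Visit 9 → queue [4, 8]
Visit 4 → queue [8]
Visit 8 → queue []

Visit order: 12, 13, 10, 7, 2, 1, 0, 6, 5, 3, 14, 11, 9, 4, 8

14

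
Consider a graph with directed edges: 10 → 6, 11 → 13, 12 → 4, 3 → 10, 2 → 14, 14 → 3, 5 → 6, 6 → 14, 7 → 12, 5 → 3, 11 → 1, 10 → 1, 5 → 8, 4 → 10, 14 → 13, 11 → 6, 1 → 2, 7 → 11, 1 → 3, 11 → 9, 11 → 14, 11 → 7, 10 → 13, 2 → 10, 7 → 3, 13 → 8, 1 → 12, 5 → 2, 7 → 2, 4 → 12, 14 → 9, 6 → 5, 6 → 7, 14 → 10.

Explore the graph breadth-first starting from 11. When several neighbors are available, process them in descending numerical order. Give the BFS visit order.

Visit 11; enqueue 14, 13, 9, 7, 6, 1 → queue [14, 13, 9, 7, 6, 1]
Visit 14; enqueue 10, 3 → queue [13, 9, 7, 6, 1, 10, 3]
Visit 13; enqueue 8 → queue [9, 7, 6, 1, 10, 3, 8]
Visit 9 → queue [7, 6, 1, 10, 3, 8]
Visit 7; enqueue 12, 2 → queue [6, 1, 10, 3, 8, 12, 2]
Visit 6; enqueue 5 → queue [1, 10, 3, 8, 12, 2, 5]
Visit 1 → queue [10, 3, 8, 12, 2, 5]
Visit 10 → queue [3, 8, 12, 2, 5]
Visit 3 → queue [8, 12, 2, 5]
Visit 8 → queue [12, 2, 5]
Visit 12; enqueue 4 → queue [2, 5, 4]
Visit 2 → queue [5, 4]
Visit 5 → queue [4]
Visit 4 → queue []

11, 14, 13, 9, 7, 6, 1, 10, 3, 8, 12, 2, 5, 4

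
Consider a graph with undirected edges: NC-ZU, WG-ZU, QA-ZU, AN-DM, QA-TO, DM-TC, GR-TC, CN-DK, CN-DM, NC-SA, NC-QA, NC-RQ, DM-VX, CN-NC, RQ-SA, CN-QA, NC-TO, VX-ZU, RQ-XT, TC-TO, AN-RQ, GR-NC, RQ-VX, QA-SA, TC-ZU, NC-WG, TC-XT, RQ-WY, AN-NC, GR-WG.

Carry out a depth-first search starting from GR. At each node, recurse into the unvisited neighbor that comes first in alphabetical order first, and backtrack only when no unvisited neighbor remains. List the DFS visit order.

Visit GR
GR → NC
NC → AN
AN → DM
DM → CN
CN → DK
CN → QA
QA → SA
SA → RQ
RQ → VX
VX → ZU
ZU → TC
TC → TO
TC → XT
ZU → WG
RQ → WY

GR NC AN DM CN DK QA SA RQ VX ZU TC TO XT WG WY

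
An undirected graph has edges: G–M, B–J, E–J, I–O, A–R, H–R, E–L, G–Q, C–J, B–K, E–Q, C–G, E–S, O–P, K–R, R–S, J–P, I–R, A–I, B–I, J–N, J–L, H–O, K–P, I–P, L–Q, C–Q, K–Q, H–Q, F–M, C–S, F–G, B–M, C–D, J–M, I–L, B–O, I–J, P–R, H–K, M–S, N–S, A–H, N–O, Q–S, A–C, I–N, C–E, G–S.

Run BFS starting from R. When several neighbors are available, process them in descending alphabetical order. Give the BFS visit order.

Visit R; enqueue S, P, K, I, H, A → queue [S, P, K, I, H, A]
Visit S; enqueue Q, N, M, G, E, C → queue [P, K, I, H, A, Q, N, M, G, E, C]
Visit P; enqueue O, J → queue [K, I, H, A, Q, N, M, G, E, C, O, J]
Visit K; enqueue B → queue [I, H, A, Q, N, M, G, E, C, O, J, B]
Visit I; enqueue L → queue [H, A, Q, N, M, G, E, C, O, J, B, L]
Visit H → queue [A, Q, N, M, G, E, C, O, J, B, L]
Visit A → queue [Q, N, M, G, E, C, O, J, B, L]
Visit Q → queue [N, M, G, E, C, O, J, B, L]
Visit N → queue [M, G, E, C, O, J, B, L]
Visit M; enqueue F → queue [G, E, C, O, J, B, L, F]
Visit G → queue [E, C, O, J, B, L, F]
Visit E → queue [C, O, J, B, L, F]
Visit C; enqueue D → queue [O, J, B, L, F, D]
Visit O → queue [J, B, L, F, D]
Visit J → queue [B, L, F, D]
Visit B → queue [L, F, D]
Visit L → queue [F, D]
Visit F → queue [D]
Visit D → queue []

R, S, P, K, I, H, A, Q, N, M, G, E, C, O, J, B, L, F, D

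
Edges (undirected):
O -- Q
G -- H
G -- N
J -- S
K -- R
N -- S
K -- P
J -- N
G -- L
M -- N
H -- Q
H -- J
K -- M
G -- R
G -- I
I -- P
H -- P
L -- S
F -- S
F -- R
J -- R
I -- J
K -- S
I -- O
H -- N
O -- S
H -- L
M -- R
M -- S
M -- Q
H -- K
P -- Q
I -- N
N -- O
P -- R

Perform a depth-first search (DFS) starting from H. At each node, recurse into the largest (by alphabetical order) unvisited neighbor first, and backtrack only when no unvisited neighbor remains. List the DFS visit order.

Visit H
H → Q
Q → P
P → R
R → M
M → S
S → O
O → N
N → J
J → I
I → G
G → L
S → K
S → F

H, Q, P, R, M, S, O, N, J, I, G, L, K, F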